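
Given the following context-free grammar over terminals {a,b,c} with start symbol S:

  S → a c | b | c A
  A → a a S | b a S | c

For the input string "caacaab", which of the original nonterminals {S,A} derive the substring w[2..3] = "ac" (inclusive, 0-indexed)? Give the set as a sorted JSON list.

CNF form of G:
  S -> T0 T2 | T2 A | b
  A -> T0 X3 | T1 X4 | c
  T0 -> a
  T1 -> b
  T2 -> c
  X3 -> T0 S
  X4 -> T0 S

CYK fill — only the sub-triangle for w[2..3]:
  T[2,2] 'a' = {T0}  orig:{}
  T[3,3] 'c' = {A,T2}  orig:{A}
  T[2,3] 'ac' = {S}

Original NTs in T[2,3] deriving "ac": ["S"]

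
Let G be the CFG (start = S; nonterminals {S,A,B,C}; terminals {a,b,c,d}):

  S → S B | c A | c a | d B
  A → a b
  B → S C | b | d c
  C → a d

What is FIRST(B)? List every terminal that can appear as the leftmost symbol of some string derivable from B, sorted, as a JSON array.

FIRST iteration:
pass 1:
  A via A→a b: +{a}
  B via B→b: +{b}
  B via B→d c: +{d}
  C via C→a d: +{a}
  S via S→c A: +{c}
  S via S→d B: +{d}
  S: {c,d}  A: {a}  B: {b,d}  C: {a}
pass 2:
  B via B→S C: +{c}
  S: {c,d}  A: {a}  B: {b,c,d}  C: {a}
pass 3: (stable)
  S: {c,d}  A: {a}  B: {b,c,d}  C: {a}

FIRST(B) = ["b", "c", "d"]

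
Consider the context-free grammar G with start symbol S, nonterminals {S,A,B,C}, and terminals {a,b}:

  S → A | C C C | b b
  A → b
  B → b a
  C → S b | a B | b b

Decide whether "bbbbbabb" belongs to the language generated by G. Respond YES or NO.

Convert to CNF:
  S -> C X2 | T0 T0 | b
  A -> b
  B -> T0 T1
  C -> S T0 | T0 T0 | T1 B
  T0 -> b
  T1 -> a
  X2 -> C C

Fill CYK table bottom-up:
  cell(0,0) b: {A,S,T0}  orig:{A,S}
  cell(1,1) b: {A,S,T0}  orig:{A,S}
  cell(2,2) b: {A,S,T0}  orig:{A,S}
  cell(3,3) b: {A,S,T0}  orig:{A,S}
  cell(4,4) b: {A,S,T0}  orig:{A,S}
  cell(5,5) a: {T1}  orig:{}
  cell(6,6) b: {A,S,T0}  orig:{A,S}
  cell(7,7) b: {A,S,T0}  orig:{A,S}
  cell(0,1) bb: {C,S}
  cell(1,2) bb: {C,S}
  cell(2,3) bb: {C,S}
  cell(3,4) bb: {C,S}
  cell(4,5) ba: {B}
  cell(5,6) ab: ∅
  cell(6,7) bb: {C,S}
  cell(0,2) bbb: {C}
  cell(1,3) bbb: {C}
  cell(2,4) bbb: {C}
  cell(3,5) bba: ∅
  cell(4,6) bab: ∅
  cell(5,7) abb: ∅
  cell(0,3) bbbb: {X2}  orig:{}
  cell(1,4) bbbb: {X2}  orig:{}
  cell(2,5) bbba: ∅
  cell(3,6) bbab: ∅
  cell(4,7) babb: ∅
  cell(0,4) bbbbb: {X2}  orig:{}
  cell(1,5) bbbba: ∅
  cell(2,6) bbbab: ∅
  cell(3,7) bbabb: ∅
  cell(0,5) bbbbba: ∅
  cell(1,6) bbbbab: ∅
  cell(2,7) bbbabb: ∅
  cell(0,6) bbbbbab: ∅
  cell(1,7) bbbbabb: ∅
  cell(0,7) bbbbbabb: ∅

S ∉ T[0,7] ⇒ NO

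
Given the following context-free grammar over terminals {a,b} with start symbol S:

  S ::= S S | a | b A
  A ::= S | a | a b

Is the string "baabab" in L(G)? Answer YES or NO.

Convert to CNF:
  S -> S S | T1 A | a
  A -> S S | T0 T1 | T1 A | a
  T0 -> a
  T1 -> b

CYK fill:
  cell(0,0) b: {T1}  orig:{}
  cell(1,1) a: {A,S,T0}  orig:{A,S}
  cell(2,2) a: {A,S,T0}  orig:{A,S}
  cell(3,3) b: {T1}  orig:{}
  cell(4,4) a: {A,S,T0}  orig:{A,S}
  cell(5,5) b: {T1}  orig:{}
  cell(0,1) ba: {A,S}
  cell(1,2) aa: {A,S}
  cell(2,3) ab: {A}
  cell(3,4) ba: {A,S}
  cell(4,5) ab: {A}
  cell(0,2) baa: {A,S}
  cell(1,3) aab: ∅
  cell(2,4) aba: {A,S}
  cell(3,5) bab: {A,S}
  cell(0,3) baab: ∅
  cell(1,4) aaba: {A,S}
  cell(2,5) abab: {A,S}
  cell(0,4) baaba: {A,S}
  cell(1,5) aabab: {A,S}
  cell(0,5) baabab: {A,S}

S ∈ T[0,5] ⇒ YES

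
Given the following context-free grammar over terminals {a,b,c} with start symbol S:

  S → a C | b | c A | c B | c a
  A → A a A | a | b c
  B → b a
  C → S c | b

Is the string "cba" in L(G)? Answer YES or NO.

CNF form of G:
  S -> T0 C | T2 A | T2 B | T2 T0 | b
  A -> A X3 | T1 T2 | a
  B -> T1 T0
  C -> S T2 | b
  T0 -> a
  T1 -> b
  T2 -> c
  X3 -> T0 A

CYK fill:
  cell(0,0) c: {T2}  orig:{}
  cell(1,1) b: {C,S,T1}  orig:{C,S}
  cell(2,2) a: {A,T0}  orig:{A}
  cell(0,1) cb: ∅
  cell(1,2) ba: {B}
  cell(0,2) cba: {S}

S ∈ T[0,2] ⇒ YES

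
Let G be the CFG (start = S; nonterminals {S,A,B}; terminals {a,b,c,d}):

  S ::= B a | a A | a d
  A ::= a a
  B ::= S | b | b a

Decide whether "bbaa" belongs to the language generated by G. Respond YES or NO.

Convert to CNF:
  S -> B T0 | T0 A | T0 T1
  A -> T0 T0
  B -> B T0 | T0 A | T0 T1 | T2 T0 | b
  T0 -> a
  T1 -> d
  T2 -> b

Fill CYK table bottom-up:
  [0..0]={B,T2}  "b"  orig:{B}
  [1..1]={B,T2}  "b"  orig:{B}
  [2..2]={T0}  "a"  orig:{}
  [3..3]={T0}  "a"  orig:{}
  [0..1]=∅  "bb"
  [1..2]={B,S}  "ba"
  [2..3]={A}  "aa"
  [0..2]=∅  "bba"
  [1..3]={B,S}  "baa"
  [0..3]=∅  "bbaa"

S ∉ T[0,3] ⇒ NO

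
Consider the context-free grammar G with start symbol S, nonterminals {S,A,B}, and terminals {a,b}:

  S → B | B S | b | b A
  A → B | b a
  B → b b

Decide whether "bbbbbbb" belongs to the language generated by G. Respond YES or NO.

Convert to CNF:
  S -> B S | T0 A | T0 T0 | b
  A -> T0 T0 | T0 T1
  B -> T0 T0
  T0 -> b
  T1 -> a

CYK table (by increasing span):
  [0..0]={S,T0}  "b"  orig:{S}
  [1..1]={S,T0}  "b"  orig:{S}
  [2..2]={S,T0}  "b"  orig:{S}
  [3..3]={S,T0}  "b"  orig:{S}
  [4..4]={S,T0}  "b"  orig:{S}
  [5..5]={S,T0}  "b"  orig:{S}
  [6..6]={S,T0}  "b"  orig:{S}
  [0..1]={A,B,S}  "bb"
  [1..2]={A,B,S}  "bb"
  [2..3]={A,B,S}  "bb"
  [3..4]={A,B,S}  "bb"
  [4..5]={A,B,S}  "bb"
  [5..6]={A,B,S}  "bb"
  [0..2]={S}  "bbb"
  [1..3]={S}  "bbb"
  [2..4]={S}  "bbb"
  [3..5]={S}  "bbb"
  [4..6]={S}  "bbb"
  [0..3]={S}  "bbbb"
  [1..4]={S}  "bbbb"
  [2..5]={S}  "bbbb"
  [3..6]={S}  "bbbb"
  [0..4]={S}  "bbbbb"
  [1..5]={S}  "bbbbb"
  [2..6]={S}  "bbbbb"
  [0..5]={S}  "bbbbbb"
  [1..6]={S}  "bbbbbb"
  [0..6]={S}  "bbbbbbb"

S ∈ T[0,6] ⇒ YES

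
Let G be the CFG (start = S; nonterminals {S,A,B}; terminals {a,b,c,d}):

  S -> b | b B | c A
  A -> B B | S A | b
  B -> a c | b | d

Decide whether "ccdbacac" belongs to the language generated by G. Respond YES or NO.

CNF form of G:
  S -> T1 A | T2 B | b
  A -> B B | S A | b
  B -> T0 T1 | b | d
  T0 -> a
  T1 -> c
  T2 -> b

Fill CYK table bottom-up:
  T[0,0] 'c' = {T1}  orig:{}
  T[1,1] 'c' = {T1}  orig:{}
  T[2,2] 'd' = {B}
  T[3,3] 'b' = {A,B,S,T2}  orig:{A,B,S}
  T[4,4] 'a' = {T0}  orig:{}
  T[5,5] 'c' = {T1}  orig:{}
  T[6,6] 'a' = {T0}  orig:{}
  T[7,7] 'c' = {T1}  orig:{}
  T[0,1] 'cc' = ∅
  T[1,2] 'cd' = ∅
  T[2,3] 'db' = {A}
  T[3,4] 'ba' = ∅
  T[4,5] 'ac' = {B}
  T[5,6] 'ca' = ∅
  T[6,7] 'ac' = {B}
  T[0,2] 'ccd' = ∅
  T[1,3] 'cdb' = {S}
  T[2,4] 'dba' = ∅
  T[3,5] 'bac' = {A,S}
  T[4,6] 'aca' = ∅
  T[5,7] 'cac' = ∅
  T[0,3] 'ccdb' = ∅
  T[1,4] 'cdba' = ∅
  T[2,5] 'dbac' = ∅
  T[3,6] 'baca' = ∅
  T[4,7] 'acac' = {A}
  T[0,4] 'ccdba' = ∅
  T[1,5] 'cdbac' = ∅
  T[2,6] 'dbaca' = ∅
  T[3,7] 'bacac' = {A}
  T[0,5] 'ccdbac' = ∅
  T[1,6] 'cdbaca' = ∅
  T[2,7] 'dbacac' = ∅
  T[0,6] 'ccdbaca' = ∅
  T[1,7] 'cdbacac' = {A}
  T[0,7] 'ccdbacac' = {S}

S ∈ T[0,7] ⇒ YES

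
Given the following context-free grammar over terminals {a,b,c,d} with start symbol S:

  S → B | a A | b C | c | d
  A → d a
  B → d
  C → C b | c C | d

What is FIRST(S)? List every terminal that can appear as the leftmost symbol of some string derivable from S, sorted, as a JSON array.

FIRST iteration:
pass 1:
  A via A→d a: +{d}
  B via B→d: +{d}
  C via C→c C: +{c}
  C via C→d: +{d}
  S via S→B: +{d}
  S via S→a A: +{a}
  S via S→b C: +{b}
  S via S→c: +{c}
  S: {a,b,c,d}  A: {d}  B: {d}  C: {c,d}
pass 2: — fixpoint
  S: {a,b,c,d}  A: {d}  B: {d}  C: {c,d}

FIRST(S) = ["a", "b", "c", "d"]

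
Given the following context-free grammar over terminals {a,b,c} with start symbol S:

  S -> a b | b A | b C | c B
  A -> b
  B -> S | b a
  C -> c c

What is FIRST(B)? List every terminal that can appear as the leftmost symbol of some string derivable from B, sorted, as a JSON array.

Compute FIRST by fixpoint:
[1]
  A via A→b: +{b}
  B via B→b a: +{b}
  C via C→c c: +{c}
  S via S→a b: +{a}
  S via S→b A: +{b}
  S via S→c B: +{c}
  FIRST[S]={a,b,c}  FIRST[A]={b}  FIRST[B]={b}  FIRST[C]={c}
[2]
  B via B→S: +{a,c}
  FIRST[S]={a,b,c}  FIRST[A]={b}  FIRST[B]={a,b,c}  FIRST[C]={c}
[3] (stable)
  FIRST[S]={a,b,c}  FIRST[A]={b}  FIRST[B]={a,b,c}  FIRST[C]={c}

FIRST(B) = ["a", "b", "c"]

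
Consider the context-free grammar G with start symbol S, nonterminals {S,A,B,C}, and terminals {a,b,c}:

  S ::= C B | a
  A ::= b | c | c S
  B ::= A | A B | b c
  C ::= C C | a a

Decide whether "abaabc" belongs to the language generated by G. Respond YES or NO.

Convert to CNF:
  S -> C B | a
  A -> T0 S | b | c
  B -> A B | T0 S | T1 T0 | b | c
  C -> C C | T2 T2
  T0 -> c
  T1 -> b
  T2 -> a

Fill CYK table bottom-up:
  cell(0,0) a: {S,T2}  orig:{S}
  cell(1,1) b: {A,B,T1}  orig:{A,B}
  cell(2,2) a: {S,T2}  orig:{S}
  cell(3,3) a: {S,T2}  orig:{S}
  cell(4,4) b: {A,B,T1}  orig:{A,B}
  cell(5,5) c: {A,B,T0}  orig:{A,B}
  cell(0,1) ab: ∅
  cell(1,2) ba: ∅
  cell(2,3) aa: {C}
  cell(3,4) ab: ∅
  cell(4,5) bc: {B}
  cell(0,2) aba: ∅
  cell(1,3) baa: ∅
  cell(2,4) aab: {S}
  cell(3,5) abc: ∅
  cell(0,3) abaa: ∅
  cell(1,4) baab: ∅
  cell(2,5) aabc: {S}
  cell(0,4) abaab: ∅
  cell(1,5) baabc: ∅
  cell(0,5) abaabc: ∅

S ∉ T[0,5] ⇒ NO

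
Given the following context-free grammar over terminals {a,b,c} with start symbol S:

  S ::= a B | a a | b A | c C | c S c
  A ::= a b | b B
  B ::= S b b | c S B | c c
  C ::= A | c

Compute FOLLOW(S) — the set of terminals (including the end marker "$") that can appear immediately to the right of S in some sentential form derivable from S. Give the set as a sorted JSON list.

FIRST iteration:
pass 1:
  A via A→a b: +{a}
  A via A→b B: +{b}
  B via B→c S B: +{c}
  C via C→A: +{a,b}
  C via C→c: +{c}
  S via S→a B: +{a}
  S via S→b A: +{b}
  S via S→c C: +{c}
  S: {a,b,c}  A: {a,b}  B: {c}  C: {a,b,c}
pass 2:
  B via B→S b b: +{a,b}
  S: {a,b,c}  A: {a,b}  B: {a,b,c}  C: {a,b,c}
pass 3: (stable)
  S: {a,b,c}  A: {a,b}  B: {a,b,c}  C: {a,b,c}

Compute FOLLOW by fixpoint:
FOLLOW(S) := {$}
[1]
  B→S b b: FOLLOW(S) ⊇ FIRST(b) = {b}; new: +{b}
  B→c S B: FOLLOW(S) ⊇ FIRST(B) = {a,b,c}; new: +{a,c}
  S→a B: FOLLOW(B) ⊇ FOLLOW(S) ⊇ {$,a,b,c}; new: +{$,a,b,c}
  S→b A: FOLLOW(A) ⊇ FOLLOW(S) ⊇ {$,a,b,c}; new: +{$,a,b,c}
  S→c C: FOLLOW(C) ⊇ FOLLOW(S) ⊇ {$,a,b,c}; new: +{$,a,b,c}
  FOLLOW(S)={$,a,b,c}  FOLLOW(A)={$,a,b,c}  FOLLOW(B)={$,a,b,c}  FOLLOW(C)={$,a,b,c}
[2] done
  FOLLOW(S)={$,a,b,c}  FOLLOW(A)={$,a,b,c}  FOLLOW(B)={$,a,b,c}  FOLLOW(C)={$,a,b,c}

FOLLOW(S) = ["$", "a", "b", "c"]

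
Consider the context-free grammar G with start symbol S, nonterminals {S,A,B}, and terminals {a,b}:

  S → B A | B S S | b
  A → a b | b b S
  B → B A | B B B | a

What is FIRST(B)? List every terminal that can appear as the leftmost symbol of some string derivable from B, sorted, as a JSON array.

FIRST sets, iterate to fixpoint:
iter 1:
  A via A→a b: +{a}
  A via A→b b S: +{b}
  B via B→a: +{a}
  S via S→B A: +{a}
  S via S→b: +{b}
  FIRST[S]={a,b}  FIRST[A]={a,b}  FIRST[B]={a}
iter 2: (stable)
  FIRST[S]={a,b}  FIRST[A]={a,b}  FIRST[B]={a}

FIRST(B) = ["a"]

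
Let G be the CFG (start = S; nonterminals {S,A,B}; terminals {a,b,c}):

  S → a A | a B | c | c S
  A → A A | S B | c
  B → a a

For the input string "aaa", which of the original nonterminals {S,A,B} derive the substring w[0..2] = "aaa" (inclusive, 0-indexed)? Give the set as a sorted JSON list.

Convert to CNF:
  S -> T0 A | T0 B | T1 S | c
  A -> A A | S B | c
  B -> T0 T0
  T0 -> a
  T1 -> c

Fill CYK table bottom-up — only the sub-triangle for w[0..2]:
  [0..0]={T0}  "a"  orig:{}
  [1..1]={T0}  "a"  orig:{}
  [2..2]={T0}  "a"  orig:{}
  [0..1]={B}  "aa"
  [1..2]={B}  "aa"
  [0..2]={S}  "aaa"

Original NTs in T[0,2] deriving "aaa": ["S"]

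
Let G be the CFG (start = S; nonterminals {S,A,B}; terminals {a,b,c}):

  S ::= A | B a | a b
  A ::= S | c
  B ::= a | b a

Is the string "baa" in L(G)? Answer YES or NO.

Convert to CNF:
  S -> B T0 | T0 T1 | c
  A -> B T0 | T0 T1 | c
  B -> T1 T0 | a
  T0 -> a
  T1 -> b

Fill CYK table bottom-up:
  T[0,0] 'b' = {T1}  orig:{}
  T[1,1] 'a' = {B,T0}  orig:{B}
  T[2,2] 'a' = {B,T0}  orig:{B}
  T[0,1] 'ba' = {B}
  T[1,2] 'aa' = {A,S}
  T[0,2] 'baa' = {A,S}

S ∈ T[0,2] ⇒ YES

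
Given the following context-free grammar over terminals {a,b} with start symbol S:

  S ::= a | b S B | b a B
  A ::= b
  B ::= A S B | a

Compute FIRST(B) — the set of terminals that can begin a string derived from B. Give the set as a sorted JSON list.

FIRST iteration:
[1]
  A via A→b: +{b}
  B via B→A S B: +{b}
  B via B→a: +{a}
  S via S→a: +{a}
  S via S→b S B: +{b}
  S: {a,b}  A: {b}  B: {a,b}
[2] — fixpoint
  S: {a,b}  A: {b}  B: {a,b}

FIRST(B) = ["a", "b"]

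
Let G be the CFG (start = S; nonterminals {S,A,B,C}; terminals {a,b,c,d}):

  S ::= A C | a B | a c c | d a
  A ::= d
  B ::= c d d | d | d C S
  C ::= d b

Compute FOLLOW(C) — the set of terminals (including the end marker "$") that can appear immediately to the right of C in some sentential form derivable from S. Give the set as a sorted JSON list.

FIRST iteration:
round 1:
  A via A→d: +{d}
  B via B→c d d: +{c}
  B via B→d: +{d}
  C via C→d b: +{d}
  S via S→A C: +{d}
  S via S→a B: +{a}
  FIRST(S)={a,d}  FIRST(A)={d}  FIRST(B)={c,d}  FIRST(C)={d}
round 2: — fixpoint
  FIRST(S)={a,d}  FIRST(A)={d}  FIRST(B)={c,d}  FIRST(C)={d}

Compute FOLLOW by fixpoint:
initialize: $ ∈ FOLLOW(S)
round 1:
  B→d C S: FOLLOW(C) ⊇ FIRST(S) = {a,d}; new: +{a,d}
  S→A C: FOLLOW(A) ⊇ FIRST(C) = {d}; new: +{d}
  S→A C: FOLLOW(C) ⊇ FOLLOW(S) ⊇ {$}; new: +{$}
  S→a B: FOLLOW(B) ⊇ FOLLOW(S) ⊇ {$}; new: +{$}
  FOLLOW(S)={$}  FOLLOW(A)={d}  FOLLOW(B)={$}  FOLLOW(C)={$,a,d}
round 2: (stable)
  FOLLOW(S)={$}  FOLLOW(A)={d}  FOLLOW(B)={$}  FOLLOW(C)={$,a,d}

FOLLOW(C) = ["$", "a", "d"]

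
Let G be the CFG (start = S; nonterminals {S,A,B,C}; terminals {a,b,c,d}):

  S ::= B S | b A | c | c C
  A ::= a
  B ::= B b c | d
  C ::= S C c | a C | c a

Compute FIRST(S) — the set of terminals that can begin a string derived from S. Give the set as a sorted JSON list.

FIRST iteration:
iter 1:
  A via A→a: +{a}
  B via B→d: +{d}
  C via C→a C: +{a}
  C via C→c a: +{c}
  S via S→B S: +{d}
  S via S→b A: +{b}
  S via S→c: +{c}
  S: {b,c,d}  A: {a}  B: {d}  C: {a,c}
iter 2:
  C via C→S C c: +{b,d}
  S: {b,c,d}  A: {a}  B: {d}  C: {a,b,c,d}
iter 3: done
  S: {b,c,d}  A: {a}  B: {d}  C: {a,b,c,d}

FIRST(S) = ["b", "c", "d"]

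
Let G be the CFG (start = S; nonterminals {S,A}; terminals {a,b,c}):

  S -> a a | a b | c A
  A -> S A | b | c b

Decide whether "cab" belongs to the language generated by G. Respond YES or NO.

Convert to CNF:
  S -> T0 A | T2 T1 | T2 T2
  A -> S A | T0 T1 | b
  T0 -> c
  T1 -> b
  T2 -> a

Fill CYK table bottom-up:
  cell(0,0) c: {T0}  orig:{}
  cell(1,1) a: {T2}  orig:{}
  cell(2,2) b: {A,T1}  orig:{A}
  cell(0,1) ca: ∅
  cell(1,2) ab: {S}
  cell(0,2) cab: ∅

S ∉ T[0,2] ⇒ NO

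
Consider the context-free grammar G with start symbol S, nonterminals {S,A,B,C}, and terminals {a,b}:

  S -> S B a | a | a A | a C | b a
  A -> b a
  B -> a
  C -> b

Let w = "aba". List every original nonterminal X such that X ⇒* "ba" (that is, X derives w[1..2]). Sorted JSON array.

CNF form of G:
  S -> S X2 | T0 T1 | T1 A | T1 C | a
  A -> T0 T1
  B -> a
  C -> b
  T0 -> b
  T1 -> a
  X2 -> B T1

CYK table (by increasing span) (cells [i..j] with 1 ≤ i ≤ j ≤ 2 only):
  T[1,1] 'b' = {C,T0}  orig:{C}
  T[2,2] 'a' = {B,S,T1}  orig:{B,S}
  T[1,2] 'ba' = {A,S}

Original NTs in T[1,2] deriving "ba": ["A", "S"]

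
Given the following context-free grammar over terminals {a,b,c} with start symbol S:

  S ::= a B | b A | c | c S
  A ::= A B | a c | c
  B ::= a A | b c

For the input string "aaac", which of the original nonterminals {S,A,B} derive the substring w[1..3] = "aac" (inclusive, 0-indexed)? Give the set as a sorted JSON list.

CNF form of G:
  S -> T0 B | T1 S | T2 A | c
  A -> A B | T0 T1 | c
  B -> T0 A | T2 T1
  T0 -> a
  T1 -> c
  T2 -> b

CYK fill (cells [i..j] with 1 ≤ i ≤ j ≤ 3 only):
  [1..1]={T0}  "a"  orig:{}
  [2..2]={T0}  "a"  orig:{}
  [3..3]={A,S,T1}  "c"  orig:{A,S}
  [1..2]=∅  "aa"
  [2..3]={A,B}  "ac"
  [1..3]={B,S}  "aac"

Original NTs in T[1,3] deriving "aac": ["B", "S"]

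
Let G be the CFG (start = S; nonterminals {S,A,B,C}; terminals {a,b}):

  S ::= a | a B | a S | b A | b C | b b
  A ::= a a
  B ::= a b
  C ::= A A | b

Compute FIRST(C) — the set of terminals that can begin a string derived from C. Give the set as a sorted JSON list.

FIRST sets, iterate to fixpoint:
iter 1:
  A via A→a a: +{a}
  B via B→a b: +{a}
  C via C→A A: +{a}
  C via C→b: +{b}
  S via S→a: +{a}
  S via S→b A: +{b}
  FIRST(S)={a,b}  FIRST(A)={a}  FIRST(B)={a}  FIRST(C)={a,b}
iter 2: (no change)
  FIRST(S)={a,b}  FIRST(A)={a}  FIRST(B)={a}  FIRST(C)={a,b}

FIRST(C) = ["a", "b"]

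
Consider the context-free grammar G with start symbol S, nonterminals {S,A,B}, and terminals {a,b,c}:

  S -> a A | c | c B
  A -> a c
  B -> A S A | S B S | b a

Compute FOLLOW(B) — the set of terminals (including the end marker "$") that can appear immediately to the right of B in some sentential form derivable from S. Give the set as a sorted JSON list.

FIRST sets, iterate to fixpoint:
pass 1:
  A via A→a c: +{a}
  B via B→A S A: +{a}
  B via B→b a: +{b}
  S via S→a A: +{a}
  S via S→c: +{c}
  S: {a,c}  A: {a}  B: {a,b}
pass 2:
  B via B→S B S: +{c}
  S: {a,c}  A: {a}  B: {a,b,c}
pass 3: (stable)
  S: {a,c}  A: {a}  B: {a,b,c}

Compute FOLLOW by fixpoint:
FOLLOW(S) := {$}
iter 1:
  B→A S A: FOLLOW(A) ⊇ FIRST(S) = {a,c}; new: +{a,c}
  B→A S A: FOLLOW(S) ⊇ FIRST(A) = {a}; new: +{a}
  B→S B S: FOLLOW(S) ⊇ FIRST(B) = {a,b,c}; new: +{b,c}
  B→S B S: FOLLOW(B) ⊇ FIRST(S) = {a,c}; new: +{a,c}
  S→a A: FOLLOW(A) ⊇ FOLLOW(S) ⊇ {$,a,b,c}; new: +{$,b}
  S→c B: FOLLOW(B) ⊇ FOLLOW(S) ⊇ {$,a,b,c}; new: +{$,b}
  FOLLOW[S]={$,a,b,c}  FOLLOW[A]={$,a,b,c}  FOLLOW[B]={$,a,b,c}
iter 2: done
  FOLLOW[S]={$,a,b,c}  FOLLOW[A]={$,a,b,c}  FOLLOW[B]={$,a,b,c}

FOLLOW(B) = ["$", "a", "b", "c"]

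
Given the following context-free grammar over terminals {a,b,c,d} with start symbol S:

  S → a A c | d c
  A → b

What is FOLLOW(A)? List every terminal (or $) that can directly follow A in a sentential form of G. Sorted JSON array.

FIRST iteration:
iter 1:
  A via A→b: +{b}
  S via S→a A c: +{a}
  S via S→d c: +{d}
  FIRST(S)={a,d}  FIRST(A)={b}
iter 2: — fixpoint
  FIRST(S)={a,d}  FIRST(A)={b}

Compute FOLLOW by fixpoint:
FOLLOW(S) := {$}
pass 1:
  S→a A c: FOLLOW(A) ⊇ FIRST(c) = {c}; new: +{c}
  FOLLOW(S)={$}  FOLLOW(A)={c}
pass 2: done
  FOLLOW(S)={$}  FOLLOW(A)={c}

FOLLOW(A) = ["c"]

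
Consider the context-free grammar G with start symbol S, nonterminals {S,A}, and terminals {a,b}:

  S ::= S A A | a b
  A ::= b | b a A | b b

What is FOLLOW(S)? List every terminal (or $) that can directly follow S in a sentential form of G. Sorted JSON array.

FIRST sets, iterate to fixpoint:
pass 1:
  A via A→b: +{b}
  S via S→a b: +{a}
  S: {a}  A: {b}
pass 2: (no change)
  S: {a}  A: {b}

FOLLOW sets:
seed FOLLOW(S) with $
iter 1:
  S→S A A: FOLLOW(S) ⊇ FIRST(A) = {b}; new: +{b}
  S→S A A: FOLLOW(A) ⊇ FIRST(A) = {b}; new: +{b}
  S→S A A: FOLLOW(A) ⊇ FOLLOW(S) ⊇ {$,b}; new: +{$}
  FOLLOW[S]={$,b}  FOLLOW[A]={$,b}
iter 2: — fixpoint
  FOLLOW[S]={$,b}  FOLLOW[A]={$,b}

FOLLOW(S) = ["$", "b"]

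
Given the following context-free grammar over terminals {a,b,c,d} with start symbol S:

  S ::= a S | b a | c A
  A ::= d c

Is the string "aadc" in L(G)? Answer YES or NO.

Convert to CNF:
  S -> T1 A | T2 S | T3 T2
  A -> T0 T1
  T0 -> d
  T1 -> c
  T2 -> a
  T3 -> b

Fill CYK table bottom-up:
  [0..0]={T2}  "a"  orig:{}
  [1..1]={T2}  "a"  orig:{}
  [2..2]={T0}  "d"  orig:{}
  [3..3]={T1}  "c"  orig:{}
  [0..1]=∅  "aa"
  [1..2]=∅  "ad"
  [2..3]={A}  "dc"
  [0..2]=∅  "aad"
  [1..3]=∅  "adc"
  [0..3]=∅  "aadc"

S ∉ T[0,3] ⇒ NO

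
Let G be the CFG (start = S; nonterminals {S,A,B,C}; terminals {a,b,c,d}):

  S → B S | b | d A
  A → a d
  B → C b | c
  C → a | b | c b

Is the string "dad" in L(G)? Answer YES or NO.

Convert to CNF:
  S -> B S | T1 A | b
  A -> T0 T1
  B -> C T2 | c
  C -> T3 T2 | a | b
  T0 -> a
  T1 -> d
  T2 -> b
  T3 -> c

CYK table (by increasing span):
  T[0,0] 'd' = {T1}  orig:{}
  T[1,1] 'a' = {C,T0}  orig:{C}
  T[2,2] 'd' = {T1}  orig:{}
  T[0,1] 'da' = ∅
  T[1,2] 'ad' = {A}
  T[0,2] 'dad' = {S}

S ∈ T[0,2] ⇒ YES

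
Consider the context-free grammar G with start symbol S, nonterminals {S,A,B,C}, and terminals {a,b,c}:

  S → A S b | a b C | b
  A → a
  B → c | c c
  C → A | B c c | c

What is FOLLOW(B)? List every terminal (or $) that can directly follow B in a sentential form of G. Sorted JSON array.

Compute FIRST by fixpoint:
iter 1:
  A via A→a: +{a}
  B via B→c: +{c}
  C via C→A: +{a}
  C via C→B c c: +{c}
  S via S→A S b: +{a}
  S via S→b: +{b}
  FIRST[S]={a,b}  FIRST[A]={a}  FIRST[B]={c}  FIRST[C]={a,c}
iter 2: done
  FIRST[S]={a,b}  FIRST[A]={a}  FIRST[B]={c}  FIRST[C]={a,c}

Compute FOLLOW by fixpoint:
initialize: $ ∈ FOLLOW(S)
pass 1:
  C→B c c: FOLLOW(B) ⊇ FIRST(c) = {c}; new: +{c}
  S→A S b: FOLLOW(A) ⊇ FIRST(S) = {a,b}; new: +{a,b}
  S→A S b: FOLLOW(S) ⊇ FIRST(b) = {b}; new: +{b}
  S→a b C: FOLLOW(C) ⊇ FOLLOW(S) ⊇ {$,b}; new: +{$,b}
  S: {$,b}  A: {a,b}  B: {c}  C: {$,b}
pass 2:
  C→A: FOLLOW(A) ⊇ FOLLOW(C) ⊇ {$,b}; new: +{$}
  S: {$,b}  A: {$,a,b}  B: {c}  C: {$,b}
pass 3: (stable)
  S: {$,b}  A: {$,a,b}  B: {c}  C: {$,b}

FOLLOW(B) = ["c"]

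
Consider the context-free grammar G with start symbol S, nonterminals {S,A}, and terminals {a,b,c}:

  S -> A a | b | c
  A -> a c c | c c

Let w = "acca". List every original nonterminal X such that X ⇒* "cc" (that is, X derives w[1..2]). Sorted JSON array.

Convert to CNF:
  S -> A T0 | b | c
  A -> T0 X2 | T1 T1
  T0 -> a
  T1 -> c
  X2 -> T1 T1

CYK table (by increasing span) — only the sub-triangle for w[1..2]:
  [1..1]={S,T1}  "c"  orig:{S}
  [2..2]={S,T1}  "c"  orig:{S}
  [1..2]={A,X2}  "cc"  orig:{A}

Original NTs in T[1,2] deriving "cc": ["A"]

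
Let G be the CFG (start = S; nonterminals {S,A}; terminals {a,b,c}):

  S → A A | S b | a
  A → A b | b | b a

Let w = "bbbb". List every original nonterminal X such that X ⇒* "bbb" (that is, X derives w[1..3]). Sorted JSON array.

Convert to CNF:
  S -> A A | S T0 | a
  A -> A T0 | T0 T1 | b
  T0 -> b
  T1 -> a

CYK fill — only the sub-triangle for w[1..3]:
  T[1,1] 'b' = {A,T0}  orig:{A}
  T[2,2] 'b' = {A,T0}  orig:{A}
  T[3,3] 'b' = {A,T0}  orig:{A}
  T[1,2] 'bb' = {A,S}
  T[2,3] 'bb' = {A,S}
  T[1,3] 'bbb' = {A,S}

Original NTs in T[1,3] deriving "bbb": ["A", "S"]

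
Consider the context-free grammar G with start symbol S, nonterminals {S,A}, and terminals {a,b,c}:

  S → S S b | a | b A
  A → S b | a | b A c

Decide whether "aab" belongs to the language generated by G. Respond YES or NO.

CNF form of G:
  S -> S X3 | T0 A | a
  A -> S T0 | T0 X2 | a
  T0 -> b
  T1 -> c
  X2 -> A T1
  X3 -> S T0

Fill CYK table bottom-up:
  cell(0,0) a: {A,S}
  cell(1,1) a: {A,S}
  cell(2,2) b: {T0}  orig:{}
  cell(0,1) aa: ∅
  cell(1,2) ab: {A,X3}  orig:{A}
  cell(0,2) aab: {S}

S ∈ T[0,2] ⇒ YES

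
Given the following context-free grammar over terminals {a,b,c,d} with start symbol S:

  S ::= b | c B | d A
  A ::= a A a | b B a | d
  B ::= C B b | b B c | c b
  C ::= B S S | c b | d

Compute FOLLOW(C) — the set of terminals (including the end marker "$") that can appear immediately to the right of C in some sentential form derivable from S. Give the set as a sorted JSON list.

Compute FIRST by fixpoint:
[1]
  A via A→a A a: +{a}
  A via A→b B a: +{b}
  A via A→d: +{d}
  B via B→b B c: +{b}
  B via B→c b: +{c}
  C via C→B S S: +{b,c}
  C via C→d: +{d}
  S via S→b: +{b}
  S via S→c B: +{c}
  S via S→d A: +{d}
  FIRST[S]={b,c,d}  FIRST[A]={a,b,d}  FIRST[B]={b,c}  FIRST[C]={b,c,d}
[2]
  B via B→C B b: +{d}
  FIRST[S]={b,c,d}  FIRST[A]={a,b,d}  FIRST[B]={b,c,d}  FIRST[C]={b,c,d}
[3] (stable)
  FIRST[S]={b,c,d}  FIRST[A]={a,b,d}  FIRST[B]={b,c,d}  FIRST[C]={b,c,d}

Compute FOLLOW by fixpoint:
FOLLOW(S) := {$}
round 1:
  A→a A a: FOLLOW(A) ⊇ FIRST(a) = {a}; new: +{a}
  A→b B a: FOLLOW(B) ⊇ FIRST(a) = {a}; new: +{a}
  B→C B b: FOLLOW(C) ⊇ FIRST(B) = {b,c,d}; new: +{b,c,d}
  B→C B b: FOLLOW(B) ⊇ FIRST(b) = {b}; new: +{b}
  B→b B c: FOLLOW(B) ⊇ FIRST(c) = {c}; new: +{c}
  C→B S S: FOLLOW(B) ⊇ FIRST(S) = {b,c,d}; new: +{d}
  C→B S S: FOLLOW(S) ⊇ FIRST(S) = {b,c,d}; new: +{b,c,d}
  S→c B: FOLLOW(B) ⊇ FOLLOW(S) ⊇ {$,b,c,d}; new: +{$}
  S→d A: FOLLOW(A) ⊇ FOLLOW(S) ⊇ {$,b,c,d}; new: +{$,b,c,d}
  FOLLOW[S]={$,b,c,d}  FOLLOW[A]={$,a,b,c,d}  FOLLOW[B]={$,a,b,c,d}  FOLLOW[C]={b,c,d}
round 2: done
  FOLLOW[S]={$,b,c,d}  FOLLOW[A]={$,a,b,c,d}  FOLLOW[B]={$,a,b,c,d}  FOLLOW[C]={b,c,d}

FOLLOW(C) = ["b", "c", "d"]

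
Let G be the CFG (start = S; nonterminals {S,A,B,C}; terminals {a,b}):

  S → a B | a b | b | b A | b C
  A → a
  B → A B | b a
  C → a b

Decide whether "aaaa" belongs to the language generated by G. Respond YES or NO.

Convert to CNF:
  S -> T0 A | T0 C | T1 B | T1 T0 | b
  A -> a
  B -> A B | T0 T1
  C -> T1 T0
  T0 -> b
  T1 -> a

Fill CYK table bottom-up:
  T[0,0] 'a' = {A,T1}  orig:{A}
  T[1,1] 'a' = {A,T1}  orig:{A}
  T[2,2] 'a' = {A,T1}  orig:{A}
  T[3,3] 'a' = {A,T1}  orig:{A}
  T[0,1] 'aa' = ∅
  T[1,2] 'aa' = ∅
  T[2,3] 'aa' = ∅
  T[0,2] 'aaa' = ∅
  T[1,3] 'aaa' = ∅
  T[0,3] 'aaaa' = ∅

S ∉ T[0,3] ⇒ NO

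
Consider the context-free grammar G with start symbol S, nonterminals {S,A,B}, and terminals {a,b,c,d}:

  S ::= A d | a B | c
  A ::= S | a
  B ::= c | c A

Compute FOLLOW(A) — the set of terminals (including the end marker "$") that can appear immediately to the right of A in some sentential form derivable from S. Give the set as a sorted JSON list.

Compute FIRST by fixpoint:
round 1:
  A via A→a: +{a}
  B via B→c: +{c}
  S via S→A d: +{a}
  S via S→c: +{c}
  S: {a,c}  A: {a}  B: {c}
round 2:
  A via A→S: +{c}
  S: {a,c}  A: {a,c}  B: {c}
round 3: (no change)
  S: {a,c}  A: {a,c}  B: {c}

FOLLOW iteration:
FOLLOW(S) := {$}
pass 1:
  S→A d: FOLLOW(A) ⊇ FIRST(d) = {d}; new: +{d}
  S→a B: FOLLOW(B) ⊇ FOLLOW(S) ⊇ {$}; new: +{$}
  FOLLOW[S]={$}  FOLLOW[A]={d}  FOLLOW[B]={$}
pass 2:
  A→S: FOLLOW(S) ⊇ FOLLOW(A) ⊇ {d}; new: +{d}
  B→c A: FOLLOW(A) ⊇ FOLLOW(B) ⊇ {$}; new: +{$}
  S→a B: FOLLOW(B) ⊇ FOLLOW(S) ⊇ {$,d}; new: +{d}
  FOLLOW[S]={$,d}  FOLLOW[A]={$,d}  FOLLOW[B]={$,d}
pass 3: — fixpoint
  FOLLOW[S]={$,d}  FOLLOW[A]={$,d}  FOLLOW[B]={$,d}

FOLLOW(A) = ["$", "d"]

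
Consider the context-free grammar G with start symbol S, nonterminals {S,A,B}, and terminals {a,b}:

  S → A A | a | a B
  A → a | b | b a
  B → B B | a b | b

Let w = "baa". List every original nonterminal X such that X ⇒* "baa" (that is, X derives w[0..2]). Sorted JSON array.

Convert to CNF:
  S -> A A | T1 B | a
  A -> T0 T1 | a | b
  B -> B B | T1 T0 | b
  T0 -> b
  T1 -> a

CYK table (by increasing span) — only the sub-triangle for w[0..2]:
  T[0,0] 'b' = {A,B,T0}  orig:{A,B}
  T[1,1] 'a' = {A,S,T1}  orig:{A,S}
  T[2,2] 'a' = {A,S,T1}  orig:{A,S}
  T[0,1] 'ba' = {A,S}
  T[1,2] 'aa' = {S}
  T[0,2] 'baa' = {S}

Original NTs in T[0,2] deriving "baa": ["S"]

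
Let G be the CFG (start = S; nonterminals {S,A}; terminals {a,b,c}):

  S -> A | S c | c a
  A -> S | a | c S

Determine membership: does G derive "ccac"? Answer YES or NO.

CNF form of G:
  S -> S T0 | T0 S | T0 T1 | a
  A -> S T0 | T0 S | T0 T1 | a
  T0 -> c
  T1 -> a

CYK fill:
  T[0,0] 'c' = {T0}  orig:{}
  T[1,1] 'c' = {T0}  orig:{}
  T[2,2] 'a' = {A,S,T1}  orig:{A,S}
  T[3,3] 'c' = {T0}  orig:{}
  T[0,1] 'cc' = ∅
  T[1,2] 'ca' = {A,S}
  T[2,3] 'ac' = {A,S}
  T[0,2] 'cca' = {A,S}
  T[1,3] 'cac' = {A,S}
  T[0,3] 'ccac' = {A,S}

S ∈ T[0,3] ⇒ YES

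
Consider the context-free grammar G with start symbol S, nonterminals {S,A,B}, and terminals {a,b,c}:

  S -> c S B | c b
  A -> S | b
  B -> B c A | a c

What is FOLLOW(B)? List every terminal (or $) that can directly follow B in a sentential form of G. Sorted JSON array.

Compute FIRST by fixpoint:
pass 1:
  A via A→b: +{b}
  B via B→a c: +{a}
  S via S→c S B: +{c}
  FIRST(S)={c}  FIRST(A)={b}  FIRST(B)={a}
pass 2:
  A via A→S: +{c}
  FIRST(S)={c}  FIRST(A)={b,c}  FIRST(B)={a}
pass 3: (stable)
  FIRST(S)={c}  FIRST(A)={b,c}  FIRST(B)={a}

FOLLOW sets:
initialize: $ ∈ FOLLOW(S)
iter 1:
  B→B c A: FOLLOW(B) ⊇ FIRST(c) = {c}; new: +{c}
  B→B c A: FOLLOW(A) ⊇ FOLLOW(B) ⊇ {c}; new: +{c}
  S→c S B: FOLLOW(S) ⊇ FIRST(B) = {a}; new: +{a}
  S→c S B: FOLLOW(B) ⊇ FOLLOW(S) ⊇ {$,a}; new: +{$,a}
  FOLLOW(S)={$,a}  FOLLOW(A)={c}  FOLLOW(B)={$,a,c}
iter 2:
  A→S: FOLLOW(S) ⊇ FOLLOW(A) ⊇ {c}; new: +{c}
  B→B c A: FOLLOW(A) ⊇ FOLLOW(B) ⊇ {$,a,c}; new: +{$,a}
  FOLLOW(S)={$,a,c}  FOLLOW(A)={$,a,c}  FOLLOW(B)={$,a,c}
iter 3: (stable)
  FOLLOW(S)={$,a,c}  FOLLOW(A)={$,a,c}  FOLLOW(B)={$,a,c}

FOLLOW(B) = ["$", "a", "c"]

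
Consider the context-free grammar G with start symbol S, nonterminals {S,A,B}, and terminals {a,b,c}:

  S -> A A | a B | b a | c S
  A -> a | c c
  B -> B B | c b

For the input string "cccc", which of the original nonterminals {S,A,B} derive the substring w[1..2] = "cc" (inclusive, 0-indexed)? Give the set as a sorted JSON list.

Convert to CNF:
  S -> A A | T0 S | T1 T2 | T2 B
  A -> T0 T0 | a
  B -> B B | T0 T1
  T0 -> c
  T1 -> b
  T2 -> a

Fill CYK table bottom-up, restricted to cells inside w[1..2]:
  T[1,1] 'c' = {T0}  orig:{}
  T[2,2] 'c' = {T0}  orig:{}
  T[1,2] 'cc' = {A}

Original NTs in T[1,2] deriving "cc": ["A"]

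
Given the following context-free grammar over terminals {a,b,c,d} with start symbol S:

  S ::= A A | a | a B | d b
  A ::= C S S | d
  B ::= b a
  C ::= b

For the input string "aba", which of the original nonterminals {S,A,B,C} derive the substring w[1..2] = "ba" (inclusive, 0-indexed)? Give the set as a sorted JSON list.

CNF form of G:
  S -> A A | T1 B | T2 T0 | a
  A -> C X3 | d
  B -> T0 T1
  C -> b
  T0 -> b
  T1 -> a
  T2 -> d
  X3 -> S S

Fill CYK table bottom-up — only the sub-triangle for w[1..2]:
  cell(1,1) b: {C,T0}  orig:{C}
  cell(2,2) a: {S,T1}  orig:{S}
  cell(1,2) ba: {B}

Original NTs in T[1,2] deriving "ba": ["B"]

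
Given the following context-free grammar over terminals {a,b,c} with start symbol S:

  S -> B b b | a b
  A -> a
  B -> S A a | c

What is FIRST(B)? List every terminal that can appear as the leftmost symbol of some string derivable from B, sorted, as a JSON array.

FIRST sets, iterate to fixpoint:
[1]
  A via A→a: +{a}
  B via B→c: +{c}
  S via S→B b b: +{c}
  S via S→a b: +{a}
  FIRST[S]={a,c}  FIRST[A]={a}  FIRST[B]={c}
[2]
  B via B→S A a: +{a}
  FIRST[S]={a,c}  FIRST[A]={a}  FIRST[B]={a,c}
[3] (no change)
  FIRST[S]={a,c}  FIRST[A]={a}  FIRST[B]={a,c}

FIRST(B) = ["a", "c"]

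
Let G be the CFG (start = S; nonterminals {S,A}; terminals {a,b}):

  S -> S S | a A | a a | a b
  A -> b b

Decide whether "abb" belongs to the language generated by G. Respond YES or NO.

CNF form of G:
  S -> S S | T1 A | T1 T0 | T1 T1
  A -> T0 T0
  T0 -> b
  T1 -> a

CYK table (by increasing span):
  cell(0,0) a: {T1}  orig:{}
  cell(1,1) b: {T0}  orig:{}
  cell(2,2) b: {T0}  orig:{}
  cell(0,1) ab: {S}
  cell(1,2) bb: {A}
  cell(0,2) abb: {S}

S ∈ T[0,2] ⇒ YES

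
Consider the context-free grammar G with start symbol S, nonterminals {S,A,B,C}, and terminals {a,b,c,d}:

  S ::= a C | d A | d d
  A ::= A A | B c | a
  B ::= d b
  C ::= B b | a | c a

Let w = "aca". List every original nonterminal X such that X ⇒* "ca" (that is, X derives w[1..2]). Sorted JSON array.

Convert to CNF:
  S -> T1 A | T1 T1 | T3 C
  A -> A A | B T0 | a
  B -> T1 T2
  C -> B T2 | T0 T3 | a
  T0 -> c
  T1 -> d
  T2 -> b
  T3 -> a

Fill CYK table bottom-up — only the sub-triangle for w[1..2]:
  [1..1]={T0}  "c"  orig:{}
  [2..2]={A,C,T3}  "a"  orig:{A,C}
  [1..2]={C}  "ca"

Original NTs in T[1,2] deriving "ca": ["C"]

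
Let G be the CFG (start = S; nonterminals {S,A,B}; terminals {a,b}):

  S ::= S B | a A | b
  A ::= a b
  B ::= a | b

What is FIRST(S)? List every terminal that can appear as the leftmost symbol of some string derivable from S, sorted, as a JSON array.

FIRST iteration:
pass 1:
  A via A→a b: +{a}
  B via B→a: +{a}
  B via B→b: +{b}
  S via S→a A: +{a}
  S via S→b: +{b}
  FIRST(S)={a,b}  FIRST(A)={a}  FIRST(B)={a,b}
pass 2: (no change)
  FIRST(S)={a,b}  FIRST(A)={a}  FIRST(B)={a,b}

FIRST(S) = ["a", "b"]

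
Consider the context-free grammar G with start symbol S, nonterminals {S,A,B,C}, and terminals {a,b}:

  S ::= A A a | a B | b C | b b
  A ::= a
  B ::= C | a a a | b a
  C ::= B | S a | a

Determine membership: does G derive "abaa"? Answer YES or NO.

Convert to CNF:
  S -> A X4 | T0 B | T1 C | T1 T1
  A -> a
  B -> S T0 | T0 X2 | T1 T0 | a
  C -> S T0 | T0 X3 | T1 T0 | a
  T0 -> a
  T1 -> b
  X2 -> T0 T0
  X3 -> T0 T0
  X4 -> A T0

CYK fill:
  cell(0,0) a: {A,B,C,T0}  orig:{A,B,C}
  cell(1,1) b: {T1}  orig:{}
  cell(2,2) a: {A,B,C,T0}  orig:{A,B,C}
  cell(3,3) a: {A,B,C,T0}  orig:{A,B,C}
  cell(0,1) ab: ∅
  cell(1,2) ba: {B,C,S}
  cell(2,3) aa: {S,X2,X3,X4}  orig:{S}
  cell(0,2) aba: {S}
  cell(1,3) baa: {B,C}
  cell(0,3) abaa: {B,C,S}

S ∈ T[0,3] ⇒ YES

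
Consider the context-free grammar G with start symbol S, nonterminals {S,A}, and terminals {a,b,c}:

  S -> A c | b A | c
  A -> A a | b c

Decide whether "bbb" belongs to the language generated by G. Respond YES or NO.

CNF form of G:
  S -> A T2 | T1 A | c
  A -> A T0 | T1 T2
  T0 -> a
  T1 -> b
  T2 -> c

Fill CYK table bottom-up:
  [0..0]={T1}  "b"  orig:{}
  [1..1]={T1}  "b"  orig:{}
  [2..2]={T1}  "b"  orig:{}
  [0..1]=∅  "bb"
  [1..2]=∅  "bb"
  [0..2]=∅  "bbb"

S ∉ T[0,2] ⇒ NO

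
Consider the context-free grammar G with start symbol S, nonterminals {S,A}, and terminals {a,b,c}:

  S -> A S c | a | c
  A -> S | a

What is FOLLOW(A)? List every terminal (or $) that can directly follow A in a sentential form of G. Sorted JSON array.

FIRST sets, iterate to fixpoint:
pass 1:
  A via A→a: +{a}
  S via S→A S c: +{a}
  S via S→c: +{c}
  S: {a,c}  A: {a}
pass 2:
  A via A→S: +{c}
  S: {a,c}  A: {a,c}
pass 3: — fixpoint
  S: {a,c}  A: {a,c}

FOLLOW sets:
seed FOLLOW(S) with $
[1]
  S→A S c: FOLLOW(A) ⊇ FIRST(S) = {a,c}; new: +{a,c}
  S→A S c: FOLLOW(S) ⊇ FIRST(c) = {c}; new: +{c}
  FOLLOW[S]={$,c}  FOLLOW[A]={a,c}
[2]
  A→S: FOLLOW(S) ⊇ FOLLOW(A) ⊇ {a,c}; new: +{a}
  FOLLOW[S]={$,a,c}  FOLLOW[A]={a,c}
[3] (no change)
  FOLLOW[S]={$,a,c}  FOLLOW[A]={a,c}

FOLLOW(A) = ["a", "c"]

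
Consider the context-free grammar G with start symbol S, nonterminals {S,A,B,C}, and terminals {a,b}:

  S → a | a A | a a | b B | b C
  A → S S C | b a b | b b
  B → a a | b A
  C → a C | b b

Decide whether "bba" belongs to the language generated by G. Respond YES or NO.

CNF form of G:
  S -> T0 B | T0 C | T1 A | T1 T1 | a
  A -> S X2 | T0 T0 | T0 X3
  B -> T0 A | T1 T1
  C -> T0 T0 | T1 C
  T0 -> b
  T1 -> a
  X2 -> S C
  X3 -> T1 T0

CYK table (by increasing span):
  cell(0,0) b: {T0}  orig:{}
  cell(1,1) b: {T0}  orig:{}
  cell(2,2) a: {S,T1}  orig:{S}
  cell(0,1) bb: {A,C}
  cell(1,2) ba: ∅
  cell(0,2) bba: ∅

S ∉ T[0,2] ⇒ NO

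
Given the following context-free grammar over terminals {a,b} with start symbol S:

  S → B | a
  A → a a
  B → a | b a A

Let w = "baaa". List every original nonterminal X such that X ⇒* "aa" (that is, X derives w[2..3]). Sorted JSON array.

CNF form of G:
  S -> T1 X3 | a
  A -> T0 T0
  B -> T1 X2 | a
  T0 -> a
  T1 -> b
  X2 -> T0 A
  X3 -> T0 A

Fill CYK table bottom-up (cells [i..j] with 2 ≤ i ≤ j ≤ 3 only):
  [2..2]={B,S,T0}  "a"  orig:{B,S}
  [3..3]={B,S,T0}  "a"  orig:{B,S}
  [2..3]={A}  "aa"

Original NTs in T[2,3] deriving "aa": ["A"]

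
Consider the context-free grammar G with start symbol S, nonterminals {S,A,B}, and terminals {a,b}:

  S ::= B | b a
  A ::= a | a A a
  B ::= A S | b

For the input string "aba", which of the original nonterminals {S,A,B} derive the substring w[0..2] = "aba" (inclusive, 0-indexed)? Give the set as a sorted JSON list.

Convert to CNF:
  S -> A S | T1 T0 | b
  A -> T0 X2 | a
  B -> A S | b
  T0 -> a
  T1 -> b
  X2 -> A T0

CYK fill (cells [i..j] with 0 ≤ i ≤ j ≤ 2 only):
  [0..0]={A,T0}  "a"  orig:{A}
  [1..1]={B,S,T1}  "b"  orig:{B,S}
  [2..2]={A,T0}  "a"  orig:{A}
  [0..1]={B,S}  "ab"
  [1..2]={S}  "ba"
  [0..2]={B,S}  "aba"

Original NTs in T[0,2] deriving "aba": ["B", "S"]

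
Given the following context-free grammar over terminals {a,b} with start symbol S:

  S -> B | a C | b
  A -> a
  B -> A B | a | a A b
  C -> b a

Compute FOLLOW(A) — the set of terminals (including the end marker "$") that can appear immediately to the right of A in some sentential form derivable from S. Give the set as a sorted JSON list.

FIRST iteration:
round 1:
  A via A→a: +{a}
  B via B→A B: +{a}
  C via C→b a: +{b}
  S via S→B: +{a}
  S via S→b: +{b}
  FIRST[S]={a,b}  FIRST[A]={a}  FIRST[B]={a}  FIRST[C]={b}
round 2: (no change)
  FIRST[S]={a,b}  FIRST[A]={a}  FIRST[B]={a}  FIRST[C]={b}

FOLLOW iteration:
initialize: $ ∈ FOLLOW(S)
[1]
  B→A B: FOLLOW(A) ⊇ FIRST(B) = {a}; new: +{a}
  B→a A b: FOLLOW(A) ⊇ FIRST(b) = {b}; new: +{b}
  S→B: FOLLOW(B) ⊇ FOLLOW(S) ⊇ {$}; new: +{$}
  S→a C: FOLLOW(C) ⊇ FOLLOW(S) ⊇ {$}; new: +{$}
  FOLLOW[S]={$}  FOLLOW[A]={a,b}  FOLLOW[B]={$}  FOLLOW[C]={$}
[2] (stable)
  FOLLOW[S]={$}  FOLLOW[A]={a,b}  FOLLOW[B]={$}  FOLLOW[C]={$}

FOLLOW(A) = ["a", "b"]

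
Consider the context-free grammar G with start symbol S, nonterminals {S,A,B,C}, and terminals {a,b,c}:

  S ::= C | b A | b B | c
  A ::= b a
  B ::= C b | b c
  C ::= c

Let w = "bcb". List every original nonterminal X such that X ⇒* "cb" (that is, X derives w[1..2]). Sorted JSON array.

Convert to CNF:
  S -> T0 A | T0 B | c
  A -> T0 T1
  B -> C T0 | T0 T2
  C -> c
  T0 -> b
  T1 -> a
  T2 -> c

CYK table (by increasing span) — only the sub-triangle for w[1..2]:
  cell(1,1) c: {C,S,T2}  orig:{C,S}
  cell(2,2) b: {T0}  orig:{}
  cell(1,2) cb: {B}

Original NTs in T[1,2] deriving "cb": ["B"]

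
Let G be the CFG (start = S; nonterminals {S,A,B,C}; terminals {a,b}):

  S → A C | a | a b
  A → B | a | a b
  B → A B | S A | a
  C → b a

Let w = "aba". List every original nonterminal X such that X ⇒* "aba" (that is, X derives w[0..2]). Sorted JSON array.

Convert to CNF:
  S -> A C | T0 T1 | a
  A -> A B | S A | T0 T1 | a
  B -> A B | S A | a
  C -> T1 T0
  T0 -> a
  T1 -> b

Fill CYK table bottom-up (cells [i..j] with 0 ≤ i ≤ j ≤ 2 only):
  [0..0]={A,B,S,T0}  "a"  orig:{A,B,S}
  [1..1]={T1}  "b"  orig:{}
  [2..2]={A,B,S,T0}  "a"  orig:{A,B,S}
  [0..1]={A,S}  "ab"
  [1..2]={C}  "ba"
  [0..2]={A,B,S}  "aba"

Original NTs in T[0,2] deriving "aba": ["A", "B", "S"]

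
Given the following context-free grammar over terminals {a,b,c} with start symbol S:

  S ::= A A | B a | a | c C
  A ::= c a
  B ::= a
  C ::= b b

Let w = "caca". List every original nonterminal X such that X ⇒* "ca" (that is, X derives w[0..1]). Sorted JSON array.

CNF form of G:
  S -> A A | B T1 | T0 C | a
  A -> T0 T1
  B -> a
  C -> T2 T2
  T0 -> c
  T1 -> a
  T2 -> b

CYK table (by increasing span), restricted to cells inside w[0..1]:
  T[0,0] 'c' = {T0}  orig:{}
  T[1,1] 'a' = {B,S,T1}  orig:{B,S}
  T[0,1] 'ca' = {A}

Original NTs in T[0,1] deriving "ca": ["A"]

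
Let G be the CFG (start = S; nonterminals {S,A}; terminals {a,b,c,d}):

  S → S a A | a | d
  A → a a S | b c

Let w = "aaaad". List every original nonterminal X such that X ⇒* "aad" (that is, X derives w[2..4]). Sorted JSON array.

CNF form of G:
  S -> S X4 | a | d
  A -> T0 X3 | T1 T2
  T0 -> a
  T1 -> b
  T2 -> c
  X3 -> T0 S
  X4 -> T0 A

Fill CYK table bottom-up, restricted to cells inside w[2..4]:
  cell(2,2) a: {S,T0}  orig:{S}
  cell(3,3) a: {S,T0}  orig:{S}
  cell(4,4) d: {S}
  cell(2,3) aa: {X3}  orig:{}
  cell(3,4) ad: {X3}  orig:{}
  cell(2,4) aad: {A}

Original NTs in T[2,4] deriving "aad": ["A"]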